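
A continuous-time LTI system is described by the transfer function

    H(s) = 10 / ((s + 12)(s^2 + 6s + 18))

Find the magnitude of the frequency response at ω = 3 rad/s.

Substitute s = j3: numerator = 10, denominator = 54 + j243.
|H(j3)| = |10| / |54 + j243| = 10 / 248.93 ≈ 0.04017.

|H(j3)| ≈ 0.04017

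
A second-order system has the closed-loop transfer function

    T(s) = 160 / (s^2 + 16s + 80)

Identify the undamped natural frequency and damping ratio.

ωₙ ≈ 8.944 rad/s, ζ ≈ 0.8944

Compare the denominator to the standard form s^2 + 2ζωₙs + ωₙ².
ωₙ² = 80, so ωₙ = √80 ≈ 8.944 rad/s.
2ζωₙ = 16, so ζ = 16/(2·√80) ≈ 0.8944.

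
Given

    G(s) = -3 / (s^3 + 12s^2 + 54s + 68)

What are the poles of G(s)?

The poles are the roots of the denominator s^3 + 12s^2 + 54s + 68 = 0.
Trying s = -2: the polynomial evaluates to 0, so (s + 2) is a factor.
Dividing out leaves s^2 + 10s + 34 = 0.
The quadratic formula then gives s = -5 ± 3j.

s = -5 ± 3j, -2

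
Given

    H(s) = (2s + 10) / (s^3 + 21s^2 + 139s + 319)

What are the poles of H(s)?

The poles are the roots of the denominator s^3 + 21s^2 + 139s + 319 = 0.
Trying s = -11: the polynomial evaluates to 0, so (s + 11) is a factor.
Dividing out leaves s^2 + 10s + 29 = 0.
The quadratic formula then gives s = -5 ± 2j.

s = -5 + 2j, -5 - 2j, -11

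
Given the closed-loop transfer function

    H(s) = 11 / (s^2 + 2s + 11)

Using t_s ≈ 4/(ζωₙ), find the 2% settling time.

t_s ≈ 4 s

Comparing s^2 + 2s + 11 to s^2 + 2ζωₙs + ωₙ²: ωₙ = √11 ≈ 3.317 rad/s and ζ = 2/(2·√11) ≈ 0.3015.
ζωₙ = 2/2 = 1, so t_s ≈ 4/(ζωₙ) = 4/1 = 4 s.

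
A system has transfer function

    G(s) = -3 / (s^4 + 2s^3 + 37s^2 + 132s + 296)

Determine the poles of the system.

s = 1 + 6j, 1 - 6j, -2 + 2j, -2 - 2j

The poles are the roots of the denominator s^4 + 2s^3 + 37s^2 + 132s + 296 = 0.
No real roots exist; factor into two real quadratics: (s^2 - 2s + 37)(s^2 + 4s + 8) = 0.
Each quadratic gives a conjugate pair via the quadratic formula.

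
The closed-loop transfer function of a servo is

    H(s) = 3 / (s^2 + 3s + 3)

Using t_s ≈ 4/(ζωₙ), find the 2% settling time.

Comparing s^2 + 3s + 3 to s^2 + 2ζωₙs + ωₙ²: ωₙ = √3 ≈ 1.732 rad/s and ζ = 3/(2·√3) ≈ 0.8660.
ζωₙ = 3/2 = 1.5, so t_s ≈ 4/(ζωₙ) = 4/1.5 ≈ 2.667 s.

t_s ≈ 2.667 s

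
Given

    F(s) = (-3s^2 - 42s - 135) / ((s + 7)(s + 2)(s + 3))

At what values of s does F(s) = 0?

Set the numerator to zero: -3s^2 - 42s - 135 = 0, i.e. -3·(s^2 + 14s + 45) = 0.
Factoring: (s + 5)(s + 9) = 0.

s = -5, -9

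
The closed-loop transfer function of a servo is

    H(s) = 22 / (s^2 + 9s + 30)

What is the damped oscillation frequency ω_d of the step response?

ω_d ≈ 3.122 rad/s

Comparing s^2 + 9s + 30 to s^2 + 2ζωₙs + ωₙ²: ωₙ = √30 ≈ 5.477 rad/s and ζ = 9/(2·√30) ≈ 0.8216.
ζωₙ = 9/2 = 4.5, so ω_d = ωₙ√(1−ζ²) = √(ωₙ² − (ζωₙ)²) = √(30 − 4.5²) = √9.75 ≈ 3.122 rad/s.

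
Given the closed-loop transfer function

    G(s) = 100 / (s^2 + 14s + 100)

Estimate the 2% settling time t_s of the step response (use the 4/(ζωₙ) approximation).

Comparing s^2 + 14s + 100 to s^2 + 2ζωₙs + ωₙ²: ωₙ = 10 rad/s and ζ = 14/(2·10) = 0.7.
ζωₙ = 14/2 = 7, so t_s ≈ 4/(ζωₙ) = 4/7 ≈ 0.5714 s.

t_s ≈ 0.5714 s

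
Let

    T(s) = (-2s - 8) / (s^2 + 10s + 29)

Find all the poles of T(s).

The poles are the roots of the denominator s^2 + 10s + 29 = 0.
Using the quadratic formula: s = (-10 ± √(-16))/2 = -5 ± 2j.

s = -5 ± 2j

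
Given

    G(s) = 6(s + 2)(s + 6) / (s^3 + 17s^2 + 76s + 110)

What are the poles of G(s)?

The poles are the roots of the denominator s^3 + 17s^2 + 76s + 110 = 0.
Trying s = -11: the polynomial evaluates to 0, so (s + 11) is a factor.
Dividing out leaves s^2 + 6s + 10 = 0.
The quadratic formula then gives s = -3 ± 1j.

s = -3 ± j, -11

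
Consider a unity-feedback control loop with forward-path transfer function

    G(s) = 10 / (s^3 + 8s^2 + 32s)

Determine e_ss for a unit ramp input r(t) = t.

G(s) has one pole at the origin.
This is a Type 1 system. Kv = lim_{s→0} s·G(s) = 10/32 = 5/16.
e_ss = 1/Kv = 1/(5/16) = 16/5 ≈ 3.200.

e_ss = 3.200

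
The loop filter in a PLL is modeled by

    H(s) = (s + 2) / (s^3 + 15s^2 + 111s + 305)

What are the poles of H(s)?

The poles are the roots of the denominator s^3 + 15s^2 + 111s + 305 = 0.
Trying s = -5: the polynomial evaluates to 0, so (s + 5) is a factor.
Dividing out leaves s^2 + 10s + 61 = 0.
The quadratic formula then gives s = -5 ± 6j.

s = -5 ± 6j, -5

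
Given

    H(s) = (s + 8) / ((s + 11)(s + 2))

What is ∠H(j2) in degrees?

At s = j2: numerator = 8 + j2, denominator = 18 + j26.
∠H = ∠num − ∠den = 14.036° − (55.305°) = -41.27°.

∠H(j2) ≈ -41.27°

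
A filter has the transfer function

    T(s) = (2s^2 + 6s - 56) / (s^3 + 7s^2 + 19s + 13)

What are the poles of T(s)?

s = -3 ± 2j, -1

The poles are the roots of the denominator s^3 + 7s^2 + 19s + 13 = 0.
Trying s = -1: the polynomial evaluates to 0, so (s + 1) is a factor.
Dividing out leaves s^2 + 6s + 13 = 0.
The quadratic formula then gives s = -3 ± 2j.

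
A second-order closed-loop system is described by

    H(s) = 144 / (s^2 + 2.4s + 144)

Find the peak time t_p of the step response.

t_p ≈ 0.2631 s

Comparing s^2 + 2.4s + 144 to s^2 + 2ζωₙs + ωₙ²: ωₙ = 12 rad/s and ζ = 2.4/(2·12) = 0.1.
ζωₙ = 2.4/2 = 1.2, so ω_d = ωₙ√(1−ζ²) = √(ωₙ² − (ζωₙ)²) = √(144 − 1.2²) = √142.56 ≈ 11.94 rad/s.
t_p = π/ω_d = π/11.94 ≈ 0.2631 s.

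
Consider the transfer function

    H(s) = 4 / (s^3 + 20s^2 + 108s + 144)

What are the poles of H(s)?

The poles are the roots of the denominator s^3 + 20s^2 + 108s + 144 = 0.
Trying s = -6: the polynomial evaluates to 0, so (s + 6) is a factor.
Dividing out leaves s^2 + 14s + 24 = 0.
Factoring the quadratic: (s + 12)(s + 2) = 0.

s = -6, -12, -2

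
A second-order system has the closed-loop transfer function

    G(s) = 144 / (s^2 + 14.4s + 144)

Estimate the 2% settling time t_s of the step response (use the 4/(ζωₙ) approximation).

t_s ≈ 0.5556 s

Comparing s^2 + 14.4s + 144 to s^2 + 2ζωₙs + ωₙ²: ωₙ = 12 rad/s and ζ = 14.4/(2·12) = 0.6.
ζωₙ = 14.4/2 = 7.2, so t_s ≈ 4/(ζωₙ) = 4/7.2 ≈ 0.5556 s.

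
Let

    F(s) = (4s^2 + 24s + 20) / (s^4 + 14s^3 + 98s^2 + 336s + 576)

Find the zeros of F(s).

Set the numerator to zero: 4s^2 + 24s + 20 = 0, i.e. 4·(s^2 + 6s + 5) = 0.
Factoring: (s + 5)(s + 1) = 0.

s = -5, -1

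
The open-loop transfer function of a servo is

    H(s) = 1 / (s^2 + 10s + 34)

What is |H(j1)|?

|H(j1)| ≈ 0.02900

Substitute s = j1: numerator = 1, denominator = 33 + j10.
|H(j1)| = |1| / |33 + j10| = 1 / 34.482 ≈ 0.02900.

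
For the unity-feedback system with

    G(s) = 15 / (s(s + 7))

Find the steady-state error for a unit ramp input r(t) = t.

G(s) has one pole at the origin.
This is a Type 1 system. Kv = lim_{s→0} s·G(s) = 15/7.
e_ss = 1/Kv = 1/(15/7) = 7/15 ≈ 0.4667.

e_ss = 0.4667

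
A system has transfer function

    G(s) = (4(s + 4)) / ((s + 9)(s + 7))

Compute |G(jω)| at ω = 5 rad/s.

|G(j5)| ≈ 0.2892

Substitute s = j5: numerator = 16 + j20, denominator = 38 + j80.
|G(j5)| = |16 + j20| / |38 + j80| = 25.612 / 88.566 ≈ 0.2892.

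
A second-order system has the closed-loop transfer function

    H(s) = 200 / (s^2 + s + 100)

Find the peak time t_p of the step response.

t_p ≈ 0.3146 s

Comparing s^2 + s + 100 to s^2 + 2ζωₙs + ωₙ²: ωₙ = 10 rad/s and ζ = 1/(2·10) = 0.05.
ζωₙ = 1/2 = 0.5, so ω_d = ωₙ√(1−ζ²) = √(ωₙ² − (ζωₙ)²) = √(100 − 0.5²) = √99.75 ≈ 9.987 rad/s.
t_p = π/ω_d = π/9.987 ≈ 0.3146 s.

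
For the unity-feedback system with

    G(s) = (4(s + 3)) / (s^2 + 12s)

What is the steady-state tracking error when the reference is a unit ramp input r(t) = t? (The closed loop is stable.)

e_ss = 1

G(s) has one pole at the origin.
This is a Type 1 system. Kv = lim_{s→0} s·G(s) = 12/12 = 1.
e_ss = 1/Kv = 1/(1) = 1.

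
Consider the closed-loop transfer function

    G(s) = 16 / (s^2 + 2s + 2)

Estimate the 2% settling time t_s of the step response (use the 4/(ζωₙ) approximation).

Comparing s^2 + 2s + 2 to s^2 + 2ζωₙs + ωₙ²: ωₙ = √2 ≈ 1.414 rad/s and ζ = 2/(2·√2) ≈ 0.7071.
ζωₙ = 2/2 = 1, so t_s ≈ 4/(ζωₙ) = 4/1 = 4 s.

t_s ≈ 4 s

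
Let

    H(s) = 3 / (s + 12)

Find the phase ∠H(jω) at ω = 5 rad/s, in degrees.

∠H(j5) ≈ -22.62°

At s = j5: numerator = 3, denominator = 12 + j5.
∠H = ∠num − ∠den = 0° − (22.620°) = -22.62°.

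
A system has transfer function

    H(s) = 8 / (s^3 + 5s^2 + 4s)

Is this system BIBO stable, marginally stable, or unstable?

The denominator s^3 + 5s^2 + 4s factors as s(s + 4)(s + 1), giving poles at s = 0, -4, -1.
Since the simple pole(s) at s = 0 lie on the jω-axis with none in the right half-plane, the system is marginally stable.

marginally stable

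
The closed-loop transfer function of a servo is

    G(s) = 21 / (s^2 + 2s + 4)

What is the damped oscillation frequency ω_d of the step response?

Comparing s^2 + 2s + 4 to s^2 + 2ζωₙs + ωₙ²: ωₙ = 2 rad/s and ζ = 2/(2·2) = 0.5.
ζωₙ = 2/2 = 1, so ω_d = ωₙ√(1−ζ²) = √(ωₙ² − (ζωₙ)²) = √(4 − 1²) = √3 ≈ 1.732 rad/s.

ω_d ≈ 1.732 rad/s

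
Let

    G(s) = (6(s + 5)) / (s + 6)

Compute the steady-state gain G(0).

At s = 0 each factor (s + a) contributes a and each (s^2 + bs + c) contributes c.
G(0) = 6·(5) / ((6)) = 30/6 = 5.

G(0) = 5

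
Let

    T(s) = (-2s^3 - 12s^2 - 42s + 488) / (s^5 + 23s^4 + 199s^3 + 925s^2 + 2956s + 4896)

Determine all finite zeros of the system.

s = -5 ± 6j, 4

Set the numerator to zero: -2s^3 - 12s^2 - 42s + 488 = 0, i.e. -2·(s^3 + 6s^2 + 21s - 244) = 0.
Factoring: (s^2 + 10s + 61)(s - 4) = 0.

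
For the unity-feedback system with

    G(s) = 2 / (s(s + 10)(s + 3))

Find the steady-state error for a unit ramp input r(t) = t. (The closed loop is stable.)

e_ss = 15

G(s) has one pole at the origin.
This is a Type 1 system. Kv = lim_{s→0} s·G(s) = 2/30 = 1/15.
e_ss = 1/Kv = 1/(1/15) = 15.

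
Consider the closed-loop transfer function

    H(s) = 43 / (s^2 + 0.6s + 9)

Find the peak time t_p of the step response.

Comparing s^2 + 0.6s + 9 to s^2 + 2ζωₙs + ωₙ²: ωₙ = 3 rad/s and ζ = 0.6/(2·3) = 0.1.
ζωₙ = 0.6/2 = 0.3, so ω_d = ωₙ√(1−ζ²) = √(ωₙ² − (ζωₙ)²) = √(9 − 0.3²) = √8.91 ≈ 2.985 rad/s.
t_p = π/ω_d = π/2.985 ≈ 1.052 s.

t_p ≈ 1.052 s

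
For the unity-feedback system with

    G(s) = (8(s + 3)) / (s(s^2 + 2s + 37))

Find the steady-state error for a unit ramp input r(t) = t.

e_ss = 1.542

G(s) has one pole at the origin.
This is a Type 1 system. Kv = lim_{s→0} s·G(s) = 24/37.
e_ss = 1/Kv = 1/(24/37) = 37/24 ≈ 1.542.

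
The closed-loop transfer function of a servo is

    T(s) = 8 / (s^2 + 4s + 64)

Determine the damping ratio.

Compare the denominator to the standard form s^2 + 2ζωₙs + ωₙ².
ωₙ² = 64, so ωₙ = 8 rad/s.
2ζωₙ = 4, so ζ = 4/(2·8) = 0.25.
With ζ = 0.25 the response is underdamped.

ζ = 0.25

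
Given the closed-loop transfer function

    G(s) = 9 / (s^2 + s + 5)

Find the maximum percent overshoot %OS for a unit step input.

Comparing s^2 + s + 5 to s^2 + 2ζωₙs + ωₙ²: ωₙ = √5 ≈ 2.236 rad/s and ζ = 1/(2·√5) ≈ 0.2236.
%OS = 100·exp(−πζ/√(1−ζ²)) = 100·exp(−π·0.2236/√(1−0.2236²)) ≈ 48.6%.

%OS ≈ 48.6%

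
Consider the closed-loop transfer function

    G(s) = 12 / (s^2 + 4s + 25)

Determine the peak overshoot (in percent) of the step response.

Comparing s^2 + 4s + 25 to s^2 + 2ζωₙs + ωₙ²: ωₙ = 5 rad/s and ζ = 4/(2·5) = 0.4.
%OS = 100·exp(−πζ/√(1−ζ²)) = 100·exp(−π·0.4/√(1−0.4²)) ≈ 25.4%.

%OS ≈ 25.4%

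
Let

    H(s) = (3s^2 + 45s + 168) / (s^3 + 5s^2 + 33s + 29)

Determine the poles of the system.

s = -2 + 5j, -2 - 5j, -1

The poles are the roots of the denominator s^3 + 5s^2 + 33s + 29 = 0.
Trying s = -1: the polynomial evaluates to 0, so (s + 1) is a factor.
Dividing out leaves s^2 + 4s + 29 = 0.
The quadratic formula then gives s = -2 ± 5j.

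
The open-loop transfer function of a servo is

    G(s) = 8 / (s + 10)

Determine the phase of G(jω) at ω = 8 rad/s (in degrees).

At s = j8: numerator = 8, denominator = 10 + j8.
∠G = ∠num − ∠den = 0° − (38.660°) = -38.66°.

∠G(j8) ≈ -38.66°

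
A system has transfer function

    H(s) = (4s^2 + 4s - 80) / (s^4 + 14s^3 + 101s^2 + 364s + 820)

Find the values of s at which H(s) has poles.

The poles are the roots of the denominator s^4 + 14s^3 + 101s^2 + 364s + 820 = 0.
No real roots exist; factor into two real quadratics: (s^2 + 4s + 20)(s^2 + 10s + 41) = 0.
Each quadratic gives a conjugate pair via the quadratic formula.

s = -2 ± 4j, -5 ± 4j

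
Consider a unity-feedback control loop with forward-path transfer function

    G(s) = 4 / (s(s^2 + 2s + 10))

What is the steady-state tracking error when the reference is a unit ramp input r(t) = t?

e_ss = 2.500

G(s) has one pole at the origin.
This is a Type 1 system. Kv = lim_{s→0} s·G(s) = 4/10 = 2/5.
e_ss = 1/Kv = 1/(2/5) = 5/2 ≈ 2.500.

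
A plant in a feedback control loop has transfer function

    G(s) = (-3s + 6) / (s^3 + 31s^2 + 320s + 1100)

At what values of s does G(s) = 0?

s = 2

Set the numerator to zero: -3s + 6 = 0, i.e. -3·(s - 2) = 0.
So s = 2.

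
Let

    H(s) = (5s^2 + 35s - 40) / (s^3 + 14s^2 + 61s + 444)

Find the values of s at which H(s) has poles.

The poles are the roots of the denominator s^3 + 14s^2 + 61s + 444 = 0.
Trying s = -12: the polynomial evaluates to 0, so (s + 12) is a factor.
Dividing out leaves s^2 + 2s + 37 = 0.
The quadratic formula then gives s = -1 ± 6j.

s = -1 ± 6j, -12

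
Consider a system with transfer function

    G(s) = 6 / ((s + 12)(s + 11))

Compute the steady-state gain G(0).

At s = 0 each factor (s + a) contributes a and each (s^2 + bs + c) contributes c.
G(0) = 6·1 / ((12) · (11)) = 6/132 = 1/22.

G(0) = 1/22 ≈ 0.04545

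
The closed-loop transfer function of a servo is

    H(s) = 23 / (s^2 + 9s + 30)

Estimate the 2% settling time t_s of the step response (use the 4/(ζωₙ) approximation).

Comparing s^2 + 9s + 30 to s^2 + 2ζωₙs + ωₙ²: ωₙ = √30 ≈ 5.477 rad/s and ζ = 9/(2·√30) ≈ 0.8216.
ζωₙ = 9/2 = 4.5, so t_s ≈ 4/(ζωₙ) = 4/4.5 ≈ 0.8889 s.

t_s ≈ 0.8889 s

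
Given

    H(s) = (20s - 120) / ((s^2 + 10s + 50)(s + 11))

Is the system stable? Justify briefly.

The poles can be read from the denominator factors: s = -5 + 5j, -5 - 5j, -11.
Since all poles lie strictly in the left half-plane, the system is stable.

stable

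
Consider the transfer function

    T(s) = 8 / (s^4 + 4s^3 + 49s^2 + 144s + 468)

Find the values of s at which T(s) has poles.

The poles are the roots of the denominator s^4 + 4s^3 + 49s^2 + 144s + 468 = 0.
No real roots exist; factor into two real quadratics: (s^2 + 36)(s^2 + 4s + 13) = 0.
Each quadratic gives a conjugate pair via the quadratic formula.

s = ±6j, -2 ± 3j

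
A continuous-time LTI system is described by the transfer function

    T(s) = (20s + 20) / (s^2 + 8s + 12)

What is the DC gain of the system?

T(0) = 5/3 ≈ 1.667

Set s = 0: T(0) = (20) / (12) = 5/3.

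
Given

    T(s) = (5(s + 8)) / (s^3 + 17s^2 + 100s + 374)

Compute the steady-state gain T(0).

Set s = 0: T(0) = (40) / (374) = 20/187.

T(0) = 20/187 ≈ 0.1070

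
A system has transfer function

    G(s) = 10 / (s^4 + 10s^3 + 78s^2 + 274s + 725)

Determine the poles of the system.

The poles are the roots of the denominator s^4 + 10s^3 + 78s^2 + 274s + 725 = 0.
No real roots exist; factor into two real quadratics: (s^2 + 6s + 25)(s^2 + 4s + 29) = 0.
Each quadratic gives a conjugate pair via the quadratic formula.

s = -3 ± 4j, -2 ± 5j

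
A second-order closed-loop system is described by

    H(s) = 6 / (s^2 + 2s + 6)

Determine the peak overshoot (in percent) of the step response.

Comparing s^2 + 2s + 6 to s^2 + 2ζωₙs + ωₙ²: ωₙ = √6 ≈ 2.449 rad/s and ζ = 2/(2·√6) ≈ 0.4082.
%OS = 100·exp(−πζ/√(1−ζ²)) = 100·exp(−π·0.4082/√(1−0.4082²)) ≈ 24.5%.

%OS ≈ 24.5%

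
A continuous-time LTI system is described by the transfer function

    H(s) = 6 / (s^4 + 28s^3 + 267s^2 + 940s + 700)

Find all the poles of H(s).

The poles are the roots of the denominator s^4 + 28s^3 + 267s^2 + 940s + 700 = 0.
Trying s = -10: the polynomial evaluates to 0, so (s + 10) is a factor.
Dividing out leaves s^3 + 18s^2 + 87s + 70 = 0.
This factors further as (s + 1)(s + 10)(s + 7) = 0.

s = -10, -1, -10, -7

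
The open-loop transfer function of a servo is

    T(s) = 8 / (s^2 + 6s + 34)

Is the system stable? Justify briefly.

The denominator s^2 + 6s + 34 factors as (s^2 + 6s + 34), giving poles at s = -3 + 5j, -3 - 5j.
Since all poles lie strictly in the left half-plane, the system is stable.

stable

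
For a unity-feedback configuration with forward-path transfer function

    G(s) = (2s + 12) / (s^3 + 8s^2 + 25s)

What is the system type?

Factor s from the denominator: s^3 + 8s^2 + 25s = s·(s^2 + 8s + 25).
There is 1 pole at the origin, so the system is Type 1.

Type 1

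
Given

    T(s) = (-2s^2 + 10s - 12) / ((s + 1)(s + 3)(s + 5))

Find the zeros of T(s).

s = 3, 2

Set the numerator to zero: -2s^2 + 10s - 12 = 0, i.e. -2·(s^2 - 5s + 6) = 0.
Factoring: (s - 3)(s - 2) = 0.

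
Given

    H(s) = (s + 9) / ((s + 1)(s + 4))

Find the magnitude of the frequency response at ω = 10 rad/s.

|H(j10)| ≈ 0.1243

Substitute s = j10: numerator = 9 + j10, denominator = -96 + j50.
|H(j10)| = |9 + j10| / |-96 + j50| = 13.454 / 108.24 ≈ 0.1243.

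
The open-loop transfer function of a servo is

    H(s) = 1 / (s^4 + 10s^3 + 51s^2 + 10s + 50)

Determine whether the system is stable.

The denominator s^4 + 10s^3 + 51s^2 + 10s + 50 factors as (s^2 + 1)(s^2 + 10s + 50), giving poles at s = ±j, -5 ± 5j.
Since the simple pole(s) at s = ±j lie on the jω-axis with none in the right half-plane, the system is marginally stable.

marginally stable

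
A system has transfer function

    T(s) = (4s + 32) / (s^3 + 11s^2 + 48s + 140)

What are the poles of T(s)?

The poles are the roots of the denominator s^3 + 11s^2 + 48s + 140 = 0.
Trying s = -7: the polynomial evaluates to 0, so (s + 7) is a factor.
Dividing out leaves s^2 + 4s + 20 = 0.
The quadratic formula then gives s = -2 ± 4j.

s = -2 ± 4j, -7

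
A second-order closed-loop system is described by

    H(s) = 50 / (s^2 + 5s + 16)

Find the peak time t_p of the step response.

Comparing s^2 + 5s + 16 to s^2 + 2ζωₙs + ωₙ²: ωₙ = 4 rad/s and ζ = 5/(2·4) = 0.625.
ζωₙ = 5/2 = 2.5, so ω_d = ωₙ√(1−ζ²) = √(ωₙ² − (ζωₙ)²) = √(16 − 2.5²) = √9.75 ≈ 3.122 rad/s.
t_p = π/ω_d = π/3.122 ≈ 1.006 s.

t_p ≈ 1.006 s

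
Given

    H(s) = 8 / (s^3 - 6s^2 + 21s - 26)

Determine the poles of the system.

s = 2 + 3j, 2 - 3j, 2

The poles are the roots of the denominator s^3 - 6s^2 + 21s - 26 = 0.
Trying s = 2: the polynomial evaluates to 0, so (s - 2) is a factor.
Dividing out leaves s^2 - 4s + 13 = 0.
The quadratic formula then gives s = 2 ± 3j.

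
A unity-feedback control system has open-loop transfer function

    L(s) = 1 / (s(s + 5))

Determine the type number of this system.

The denominator has 1 factor of s at the origin (free integrator), so this is a Type 1 system.

Type 1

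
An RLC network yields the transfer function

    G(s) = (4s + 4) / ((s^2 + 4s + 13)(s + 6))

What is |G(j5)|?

|G(j5)| ≈ 0.1120

Substitute s = j5: numerator = 4 + j20, denominator = -172 + j60.
|G(j5)| = |4 + j20| / |-172 + j60| = 20.396 / 182.16 ≈ 0.1120.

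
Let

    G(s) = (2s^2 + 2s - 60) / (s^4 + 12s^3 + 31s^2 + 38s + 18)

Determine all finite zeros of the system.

Set the numerator to zero: 2s^2 + 2s - 60 = 0, i.e. 2·(s^2 + s - 30) = 0.
Factoring: (s + 6)(s - 5) = 0.

s = -6, 5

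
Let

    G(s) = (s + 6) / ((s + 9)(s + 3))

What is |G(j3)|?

|G(j3)| ≈ 0.1667

Substitute s = j3: numerator = 6 + j3, denominator = 18 + j36.
|G(j3)| = |6 + j3| / |18 + j36| = 6.7082 / 40.249 ≈ 0.1667.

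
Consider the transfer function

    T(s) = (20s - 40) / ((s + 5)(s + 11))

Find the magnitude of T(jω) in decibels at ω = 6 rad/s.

Substitute s = j6: numerator = -40 + j120, denominator = 19 + j96.
|T(j6)| = |-40 + j120| / |19 + j96| = 126.49 / 97.862 ≈ 1.293.
In decibels: 20·log₁₀(1.293) ≈ 2.23 dB.

|T(j6)|_dB ≈ 2.23 dB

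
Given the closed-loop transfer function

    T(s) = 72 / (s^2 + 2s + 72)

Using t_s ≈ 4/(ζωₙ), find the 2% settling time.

Comparing s^2 + 2s + 72 to s^2 + 2ζωₙs + ωₙ²: ωₙ = √72 ≈ 8.485 rad/s and ζ = 2/(2·√72) ≈ 0.1179.
ζωₙ = 2/2 = 1, so t_s ≈ 4/(ζωₙ) = 4/1 = 4 s.

t_s ≈ 4 s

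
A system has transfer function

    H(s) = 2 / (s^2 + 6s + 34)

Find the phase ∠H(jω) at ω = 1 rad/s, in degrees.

At s = j1: numerator = 2, denominator = 33 + j6.
∠H = ∠num − ∠den = 0° − (10.305°) = -10.30°.

∠H(j1) ≈ -10.30°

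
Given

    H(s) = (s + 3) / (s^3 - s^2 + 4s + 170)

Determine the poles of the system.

s = 3 ± 5j, -5

The poles are the roots of the denominator s^3 - s^2 + 4s + 170 = 0.
Trying s = -5: the polynomial evaluates to 0, so (s + 5) is a factor.
Dividing out leaves s^2 - 6s + 34 = 0.
The quadratic formula then gives s = 3 ± 5j.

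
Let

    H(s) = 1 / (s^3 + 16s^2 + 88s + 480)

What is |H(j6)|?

|H(j6)| ≈ 0.003063

Substitute s = j6: numerator = 1, denominator = -96 + j312.
|H(j6)| = |1| / |-96 + j312| = 1 / 326.44 ≈ 0.003063.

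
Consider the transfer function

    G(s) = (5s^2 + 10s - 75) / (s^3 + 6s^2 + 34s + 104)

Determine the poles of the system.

s = -1 ± 5j, -4

The poles are the roots of the denominator s^3 + 6s^2 + 34s + 104 = 0.
Trying s = -4: the polynomial evaluates to 0, so (s + 4) is a factor.
Dividing out leaves s^2 + 2s + 26 = 0.
The quadratic formula then gives s = -1 ± 5j.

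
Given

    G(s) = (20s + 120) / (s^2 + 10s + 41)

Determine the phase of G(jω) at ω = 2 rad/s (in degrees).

At s = j2: numerator = 120 + j40, denominator = 37 + j20.
∠G = ∠num − ∠den = 18.435° − (28.393°) = -9.958°.

∠G(j2) ≈ -9.958°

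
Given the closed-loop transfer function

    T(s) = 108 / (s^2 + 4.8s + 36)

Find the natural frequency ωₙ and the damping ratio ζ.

Compare the denominator to the standard form s^2 + 2ζωₙs + ωₙ².
ωₙ² = 36, so ωₙ = 6 rad/s.
2ζωₙ = 4.8, so ζ = 4.8/(2·6) = 0.4.
With ζ = 0.4 the response is underdamped.

ωₙ = 6 rad/s, ζ = 0.4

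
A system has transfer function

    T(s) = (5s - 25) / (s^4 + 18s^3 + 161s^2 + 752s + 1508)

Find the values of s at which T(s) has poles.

s = -4 + 6j, -4 - 6j, -5 + 2j, -5 - 2j

The poles are the roots of the denominator s^4 + 18s^3 + 161s^2 + 752s + 1508 = 0.
No real roots exist; factor into two real quadratics: (s^2 + 8s + 52)(s^2 + 10s + 29) = 0.
Each quadratic gives a conjugate pair via the quadratic formula.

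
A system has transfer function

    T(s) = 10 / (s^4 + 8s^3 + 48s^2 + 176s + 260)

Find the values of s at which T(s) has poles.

The poles are the roots of the denominator s^4 + 8s^3 + 48s^2 + 176s + 260 = 0.
No real roots exist; factor into two real quadratics: (s^2 + 6s + 10)(s^2 + 2s + 26) = 0.
Each quadratic gives a conjugate pair via the quadratic formula.

s = -3 + j, -3 - j, -1 + 5j, -1 - 5j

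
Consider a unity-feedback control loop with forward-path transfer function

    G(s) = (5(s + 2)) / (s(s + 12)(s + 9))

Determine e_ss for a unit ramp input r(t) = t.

G(s) has one pole at the origin.
This is a Type 1 system. Kv = lim_{s→0} s·G(s) = 10/108 = 5/54.
e_ss = 1/Kv = 1/(5/54) = 54/5 ≈ 10.80.

e_ss = 10.80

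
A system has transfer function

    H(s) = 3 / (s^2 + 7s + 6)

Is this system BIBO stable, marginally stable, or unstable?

The denominator s^2 + 7s + 6 factors as (s + 6)(s + 1), giving poles at s = -6, -1.
Since all poles lie strictly in the left half-plane, the system is stable.

stable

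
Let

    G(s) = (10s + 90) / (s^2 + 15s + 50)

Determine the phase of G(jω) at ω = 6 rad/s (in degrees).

At s = j6: numerator = 90 + j60, denominator = 14 + j90.
∠G = ∠num − ∠den = 33.690° − (81.158°) = -47.47°.

∠G(j6) ≈ -47.47°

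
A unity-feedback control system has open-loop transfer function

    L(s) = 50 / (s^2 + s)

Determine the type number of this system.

Factor s from the denominator: s^2 + s = s·(s + 1).
There is 1 pole at the origin, so the system is Type 1.

Type 1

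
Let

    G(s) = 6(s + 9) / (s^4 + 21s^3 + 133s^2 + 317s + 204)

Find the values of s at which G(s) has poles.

The poles are the roots of the denominator s^4 + 21s^3 + 133s^2 + 317s + 204 = 0.
Trying s = -1: the polynomial evaluates to 0, so (s + 1) is a factor.
Dividing out leaves s^3 + 20s^2 + 113s + 204 = 0.
This factors further as (s^2 + 8s + 17)(s + 12) = 0.

s = -4 + j, -4 - j, -1, -12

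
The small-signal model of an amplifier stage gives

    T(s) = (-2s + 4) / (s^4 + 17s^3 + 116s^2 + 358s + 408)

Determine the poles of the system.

s = -5 ± 3j, -3, -4

The poles are the roots of the denominator s^4 + 17s^3 + 116s^2 + 358s + 408 = 0.
Trying s = -3: the polynomial evaluates to 0, so (s + 3) is a factor.
Dividing out leaves s^3 + 14s^2 + 74s + 136 = 0.
This factors further as (s^2 + 10s + 34)(s + 4) = 0.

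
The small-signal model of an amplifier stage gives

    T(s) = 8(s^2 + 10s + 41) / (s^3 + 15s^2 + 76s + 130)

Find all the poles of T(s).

s = -5 ± j, -5

The poles are the roots of the denominator s^3 + 15s^2 + 76s + 130 = 0.
Trying s = -5: the polynomial evaluates to 0, so (s + 5) is a factor.
Dividing out leaves s^2 + 10s + 26 = 0.
The quadratic formula then gives s = -5 ± 1j.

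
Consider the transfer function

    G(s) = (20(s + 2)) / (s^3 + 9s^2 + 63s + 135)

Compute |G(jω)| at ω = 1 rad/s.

Substitute s = j1: numerator = 40 + j20, denominator = 126 + j62.
|G(j1)| = |40 + j20| / |126 + j62| = 44.721 / 140.43 ≈ 0.3185.

|G(j1)| ≈ 0.3185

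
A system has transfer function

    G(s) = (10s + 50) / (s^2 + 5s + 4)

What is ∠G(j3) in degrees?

∠G(j3) ≈ -77.47°

At s = j3: numerator = 50 + j30, denominator = -5 + j15.
∠G = ∠num − ∠den = 30.964° − (108.43°) = -77.47°.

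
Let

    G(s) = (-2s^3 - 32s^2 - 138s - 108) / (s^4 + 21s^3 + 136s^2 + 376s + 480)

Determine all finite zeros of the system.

s = -1, -6, -9

Set the numerator to zero: -2s^3 - 32s^2 - 138s - 108 = 0, i.e. -2·(s^3 + 16s^2 + 69s + 54) = 0.
Factoring: (s + 1)(s + 6)(s + 9) = 0.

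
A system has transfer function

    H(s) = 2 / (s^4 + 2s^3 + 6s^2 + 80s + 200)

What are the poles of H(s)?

The poles are the roots of the denominator s^4 + 2s^3 + 6s^2 + 80s + 200 = 0.
No real roots exist; factor into two real quadratics: (s^2 - 4s + 20)(s^2 + 6s + 10) = 0.
Each quadratic gives a conjugate pair via the quadratic formula.

s = 2 ± 4j, -3 ± j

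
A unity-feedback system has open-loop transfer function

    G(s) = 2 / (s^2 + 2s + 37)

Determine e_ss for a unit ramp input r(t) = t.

e_ss = ∞

G(s) has no poles at the origin.
This is a Type 0 system; Kv = lim_{s→0} s·G(s) = 0, so the steady-state error for a ramp input is infinite.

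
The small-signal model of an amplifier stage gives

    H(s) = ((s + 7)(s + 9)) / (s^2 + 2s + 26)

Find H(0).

At s = 0 each factor (s + a) contributes a and each (s^2 + bs + c) contributes c.
H(0) = 1·(7) · (9) / ((26)) = 63/26 = 63/26.

H(0) = 63/26 ≈ 2.423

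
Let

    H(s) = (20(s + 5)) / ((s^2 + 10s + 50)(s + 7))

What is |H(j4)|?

|H(j4)| ≈ 0.3026

Substitute s = j4: numerator = 100 + j80, denominator = 78 + j416.
|H(j4)| = |100 + j80| / |78 + j416| = 128.06 / 423.25 ≈ 0.3026.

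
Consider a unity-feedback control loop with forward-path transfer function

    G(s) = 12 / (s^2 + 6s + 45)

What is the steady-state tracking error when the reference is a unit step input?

e_ss = 0.7895

G(s) has no poles at the origin.
This is a Type 0 system. Kp = lim_{s→0} G(s) = 12/45 = 4/15.
e_ss = 1/(1 + Kp) = 1/(1 + 4/15) = 15/19 ≈ 0.7895.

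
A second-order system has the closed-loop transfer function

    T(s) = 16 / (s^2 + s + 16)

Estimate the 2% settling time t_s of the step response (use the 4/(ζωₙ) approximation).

t_s ≈ 8 s

Comparing s^2 + s + 16 to s^2 + 2ζωₙs + ωₙ²: ωₙ = 4 rad/s and ζ = 1/(2·4) = 0.125.
ζωₙ = 1/2 = 0.5, so t_s ≈ 4/(ζωₙ) = 4/0.5 = 8 s.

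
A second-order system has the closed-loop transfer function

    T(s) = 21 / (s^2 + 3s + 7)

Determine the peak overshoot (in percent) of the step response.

%OS ≈ 11.5%

Comparing s^2 + 3s + 7 to s^2 + 2ζωₙs + ωₙ²: ωₙ = √7 ≈ 2.646 rad/s and ζ = 3/(2·√7) ≈ 0.5669.
%OS = 100·exp(−πζ/√(1−ζ²)) = 100·exp(−π·0.5669/√(1−0.5669²)) ≈ 11.5%.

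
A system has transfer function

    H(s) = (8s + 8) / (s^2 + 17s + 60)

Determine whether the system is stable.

stable

The denominator s^2 + 17s + 60 factors as (s + 12)(s + 5), giving poles at s = -12, -5.
Since all poles lie strictly in the left half-plane, the system is stable.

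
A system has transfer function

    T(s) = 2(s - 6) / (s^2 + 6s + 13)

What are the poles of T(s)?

The poles are the roots of the denominator s^2 + 6s + 13 = 0.
Using the quadratic formula: s = (-6 ± √(-16))/2 = -3 ± 2j.

s = -3 + 2j, -3 - 2j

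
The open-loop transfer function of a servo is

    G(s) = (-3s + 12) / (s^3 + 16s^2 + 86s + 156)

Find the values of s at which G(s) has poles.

s = -5 + j, -5 - j, -6

The poles are the roots of the denominator s^3 + 16s^2 + 86s + 156 = 0.
Trying s = -6: the polynomial evaluates to 0, so (s + 6) is a factor.
Dividing out leaves s^2 + 10s + 26 = 0.
The quadratic formula then gives s = -5 ± 1j.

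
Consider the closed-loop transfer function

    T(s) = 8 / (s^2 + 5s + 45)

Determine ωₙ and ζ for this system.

ωₙ ≈ 6.708 rad/s, ζ ≈ 0.3727

Compare the denominator to the standard form s^2 + 2ζωₙs + ωₙ².
ωₙ² = 45, so ωₙ = √45 ≈ 6.708 rad/s.
2ζωₙ = 5, so ζ = 5/(2·√45) ≈ 0.3727.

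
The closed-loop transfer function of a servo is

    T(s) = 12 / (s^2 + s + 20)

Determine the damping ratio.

ζ ≈ 0.1118

Compare the denominator to the standard form s^2 + 2ζωₙs + ωₙ².
ωₙ² = 20, so ωₙ = √20 ≈ 4.472 rad/s.
2ζωₙ = 1, so ζ = 1/(2·√20) ≈ 0.1118.
With ζ = 0.1118 the response is underdamped.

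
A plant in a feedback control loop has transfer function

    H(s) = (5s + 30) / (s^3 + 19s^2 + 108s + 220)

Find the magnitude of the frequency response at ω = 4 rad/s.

Substitute s = j4: numerator = 30 + j20, denominator = -84 + j368.
|H(j4)| = |30 + j20| / |-84 + j368| = 36.056 / 377.47 ≈ 0.09552.

|H(j4)| ≈ 0.09552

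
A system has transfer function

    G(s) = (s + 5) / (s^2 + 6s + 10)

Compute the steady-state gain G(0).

G(0) = 1/2 ≈ 0.5000

Set s = 0: G(0) = (5) / (10) = 1/2.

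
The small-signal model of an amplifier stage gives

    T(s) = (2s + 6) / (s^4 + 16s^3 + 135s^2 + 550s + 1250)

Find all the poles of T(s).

The poles are the roots of the denominator s^4 + 16s^3 + 135s^2 + 550s + 1250 = 0.
No real roots exist; factor into two real quadratics: (s^2 + 6s + 25)(s^2 + 10s + 50) = 0.
Each quadratic gives a conjugate pair via the quadratic formula.

s = -3 ± 4j, -5 ± 5j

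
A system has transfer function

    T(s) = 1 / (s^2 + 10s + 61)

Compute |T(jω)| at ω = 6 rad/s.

Substitute s = j6: numerator = 1, denominator = 25 + j60.
|T(j6)| = |1| / |25 + j60| = 1 / 65 ≈ 0.01538.

|T(j6)| ≈ 0.01538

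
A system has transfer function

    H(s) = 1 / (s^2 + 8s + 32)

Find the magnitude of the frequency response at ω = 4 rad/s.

Substitute s = j4: numerator = 1, denominator = 16 + j32.
|H(j4)| = |1| / |16 + j32| = 1 / 35.777 ≈ 0.02795.

|H(j4)| ≈ 0.02795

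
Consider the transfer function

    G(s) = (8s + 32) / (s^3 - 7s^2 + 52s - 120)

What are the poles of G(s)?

s = 3, 2 ± 6j

The poles are the roots of the denominator s^3 - 7s^2 + 52s - 120 = 0.
Trying s = 3: the polynomial evaluates to 0, so (s - 3) is a factor.
Dividing out leaves s^2 - 4s + 40 = 0.
The quadratic formula then gives s = 2 ± 6j.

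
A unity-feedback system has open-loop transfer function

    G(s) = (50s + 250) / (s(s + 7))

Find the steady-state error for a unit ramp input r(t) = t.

e_ss = 0.02800

G(s) has one pole at the origin.
This is a Type 1 system. Kv = lim_{s→0} s·G(s) = 250/7.
e_ss = 1/Kv = 1/(250/7) = 7/250 ≈ 0.02800.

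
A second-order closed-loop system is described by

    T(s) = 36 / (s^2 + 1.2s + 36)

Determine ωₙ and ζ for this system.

ωₙ = 6 rad/s, ζ = 0.1

Compare the denominator to the standard form s^2 + 2ζωₙs + ωₙ².
ωₙ² = 36, so ωₙ = 6 rad/s.
2ζωₙ = 1.2, so ζ = 1.2/(2·6) = 0.1.
With ζ = 0.1 the response is underdamped.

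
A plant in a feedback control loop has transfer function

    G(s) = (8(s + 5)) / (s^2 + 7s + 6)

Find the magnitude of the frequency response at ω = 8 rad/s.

Substitute s = j8: numerator = 40 + j64, denominator = -58 + j56.
|G(j8)| = |40 + j64| / |-58 + j56| = 75.472 / 80.623 ≈ 0.9361.

|G(j8)| ≈ 0.9361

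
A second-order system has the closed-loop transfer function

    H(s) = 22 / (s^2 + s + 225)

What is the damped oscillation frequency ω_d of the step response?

ω_d ≈ 14.99 rad/s

Comparing s^2 + s + 225 to s^2 + 2ζωₙs + ωₙ²: ωₙ = 15 rad/s and ζ = 1/(2·15) ≈ 0.03333.
ζωₙ = 1/2 = 0.5, so ω_d = ωₙ√(1−ζ²) = √(ωₙ² − (ζωₙ)²) = √(225 − 0.5²) = √224.75 ≈ 14.99 rad/s.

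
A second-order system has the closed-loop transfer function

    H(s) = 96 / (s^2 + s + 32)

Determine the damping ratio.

ζ ≈ 0.08839

Compare the denominator to the standard form s^2 + 2ζωₙs + ωₙ².
ωₙ² = 32, so ωₙ = √32 ≈ 5.657 rad/s.
2ζωₙ = 1, so ζ = 1/(2·√32) ≈ 0.08839.
With ζ = 0.08839 the response is underdamped.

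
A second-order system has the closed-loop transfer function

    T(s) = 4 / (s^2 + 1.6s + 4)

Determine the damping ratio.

ζ = 0.4

Compare the denominator to the standard form s^2 + 2ζωₙs + ωₙ².
ωₙ² = 4, so ωₙ = 2 rad/s.
2ζωₙ = 1.6, so ζ = 1.6/(2·2) = 0.4.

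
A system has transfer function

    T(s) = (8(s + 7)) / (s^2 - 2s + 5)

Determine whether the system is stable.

unstable

The poles can be read from the denominator factors: s = 1 ± 2j.
Since the pole(s) at s = 1 + 2j, 1 - 2j lie in the right half-plane, the system is unstable.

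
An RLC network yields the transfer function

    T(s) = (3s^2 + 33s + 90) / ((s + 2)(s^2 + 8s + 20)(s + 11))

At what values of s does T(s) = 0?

s = -6, -5

Set the numerator to zero: 3s^2 + 33s + 90 = 0, i.e. 3·(s^2 + 11s + 30) = 0.
Factoring: (s + 6)(s + 5) = 0.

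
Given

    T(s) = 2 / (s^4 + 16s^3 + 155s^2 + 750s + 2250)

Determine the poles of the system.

The poles are the roots of the denominator s^4 + 16s^3 + 155s^2 + 750s + 2250 = 0.
No real roots exist; factor into two real quadratics: (s^2 + 6s + 45)(s^2 + 10s + 50) = 0.
Each quadratic gives a conjugate pair via the quadratic formula.

s = -3 ± 6j, -5 ± 5j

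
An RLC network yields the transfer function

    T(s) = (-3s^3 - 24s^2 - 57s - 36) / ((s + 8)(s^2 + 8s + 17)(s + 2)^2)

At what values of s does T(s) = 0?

s = -3, -4, -1

Set the numerator to zero: -3s^3 - 24s^2 - 57s - 36 = 0, i.e. -3·(s^3 + 8s^2 + 19s + 12) = 0.
Factoring: (s + 3)(s + 4)(s + 1) = 0.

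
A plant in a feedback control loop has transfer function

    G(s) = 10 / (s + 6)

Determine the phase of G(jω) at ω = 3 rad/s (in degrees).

∠G(j3) ≈ -26.57°

At s = j3: numerator = 10, denominator = 6 + j3.
∠G = ∠num − ∠den = 0° − (26.565°) = -26.57°.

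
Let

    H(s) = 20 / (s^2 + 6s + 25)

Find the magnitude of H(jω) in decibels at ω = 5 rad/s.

Substitute s = j5: numerator = 20, denominator = j30.
|H(j5)| = |20| / |j30| = 20 / 30 ≈ 0.6667.
In decibels: 20·log₁₀(0.6667) ≈ -3.52 dB.

|H(j5)|_dB ≈ -3.52 dB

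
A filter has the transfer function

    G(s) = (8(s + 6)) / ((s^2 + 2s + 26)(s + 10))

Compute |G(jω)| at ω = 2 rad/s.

Substitute s = j2: numerator = 48 + j16, denominator = 212 + j84.
|G(j2)| = |48 + j16| / |212 + j84| = 50.596 / 228.04 ≈ 0.2219.

|G(j2)| ≈ 0.2219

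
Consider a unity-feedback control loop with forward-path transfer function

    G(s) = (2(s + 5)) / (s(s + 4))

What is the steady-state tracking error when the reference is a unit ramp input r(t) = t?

G(s) has one pole at the origin.
This is a Type 1 system. Kv = lim_{s→0} s·G(s) = 10/4 = 5/2.
e_ss = 1/Kv = 1/(5/2) = 2/5 ≈ 0.4000.

e_ss = 0.4000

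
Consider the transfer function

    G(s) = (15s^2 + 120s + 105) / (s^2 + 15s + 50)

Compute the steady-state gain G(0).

Set s = 0: G(0) = (105) / (50) = 21/10.

G(0) = 21/10 ≈ 2.100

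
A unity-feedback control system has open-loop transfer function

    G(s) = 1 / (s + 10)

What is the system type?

Type 0

The denominator has no factor of s at the origin — no free integrator — so this is a Type 0 system.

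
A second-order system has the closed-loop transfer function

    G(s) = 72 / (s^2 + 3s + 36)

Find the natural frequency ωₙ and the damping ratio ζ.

ωₙ = 6 rad/s, ζ = 0.25

Compare the denominator to the standard form s^2 + 2ζωₙs + ωₙ².
ωₙ² = 36, so ωₙ = 6 rad/s.
2ζωₙ = 3, so ζ = 3/(2·6) = 0.25.
With ζ = 0.25 the response is underdamped.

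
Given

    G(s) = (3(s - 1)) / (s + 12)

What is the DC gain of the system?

G(0) = -1/4 ≈ -0.2500

At s = 0 each factor (s + a) contributes a and each (s^2 + bs + c) contributes c.
G(0) = 3·(-1) / ((12)) = -3/12 = -1/4.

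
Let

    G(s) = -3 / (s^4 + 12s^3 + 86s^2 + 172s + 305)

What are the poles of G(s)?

The poles are the roots of the denominator s^4 + 12s^3 + 86s^2 + 172s + 305 = 0.
No real roots exist; factor into two real quadratics: (s^2 + 2s + 5)(s^2 + 10s + 61) = 0.
Each quadratic gives a conjugate pair via the quadratic formula.

s = -1 + 2j, -1 - 2j, -5 + 6j, -5 - 6j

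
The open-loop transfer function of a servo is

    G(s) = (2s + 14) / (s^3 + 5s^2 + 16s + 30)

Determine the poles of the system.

s = -1 ± 3j, -3

The poles are the roots of the denominator s^3 + 5s^2 + 16s + 30 = 0.
Trying s = -3: the polynomial evaluates to 0, so (s + 3) is a factor.
Dividing out leaves s^2 + 2s + 10 = 0.
The quadratic formula then gives s = -1 ± 3j.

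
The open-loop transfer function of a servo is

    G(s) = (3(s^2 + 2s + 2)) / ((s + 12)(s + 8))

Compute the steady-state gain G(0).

G(0) = 1/16 ≈ 0.06250

At s = 0 each factor (s + a) contributes a and each (s^2 + bs + c) contributes c.
G(0) = 3·(2) / ((12) · (8)) = 6/96 = 1/16.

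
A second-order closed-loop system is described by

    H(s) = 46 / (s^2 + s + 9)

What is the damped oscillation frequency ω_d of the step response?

Comparing s^2 + s + 9 to s^2 + 2ζωₙs + ωₙ²: ωₙ = 3 rad/s and ζ = 1/(2·3) ≈ 0.1667.
ζωₙ = 1/2 = 0.5, so ω_d = ωₙ√(1−ζ²) = √(ωₙ² − (ζωₙ)²) = √(9 − 0.5²) = √8.75 ≈ 2.958 rad/s.

ω_d ≈ 2.958 rad/s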